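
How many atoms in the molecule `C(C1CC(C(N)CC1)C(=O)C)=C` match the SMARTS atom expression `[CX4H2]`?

3

The query [CX4H2] means: sp3 carbon (X4) with exactly two hydrogens.
Check the 12 heavy atoms by environment: 3× C (H2, X4) → match; 3× C (H1, X4) → no; 1× N (H2, X3) → no; 1× C (H0, X3) → no; 1× O (H0, X1) → no; 1× C (H3, X4) → no; 1× C (H1, X3) → no; 1× C (H2, X3) → no.
That gives 3 matching atoms.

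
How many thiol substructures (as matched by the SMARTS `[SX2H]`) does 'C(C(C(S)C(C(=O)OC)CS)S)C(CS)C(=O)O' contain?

4

[SX2H] is the SMARTS for a thiol: an aliphatic sulfur with two connections, one being H.
The molecule carries 4 separate instances of a thiol (-SH) meeting every constraint; each maps to a distinct set of atoms, giving 4 matches.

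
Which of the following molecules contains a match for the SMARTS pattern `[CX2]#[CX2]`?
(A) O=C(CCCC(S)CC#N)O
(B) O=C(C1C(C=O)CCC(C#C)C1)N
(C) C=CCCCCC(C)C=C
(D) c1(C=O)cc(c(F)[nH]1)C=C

[CX2]#[CX2] describes a carbon-carbon triple bond (an alkyne).
(A) has a nitrile (-C#N) but the triple bond is C#N, not C#C.
(B) contains an ethynyl group (-C#CH), which satisfies every atom and bond constraint.
(C) has a vinyl group (-CH=CH2) but the C=C is a double bond; both carbons are CX3, not CX2.
(D) has a vinyl group (-CH=CH2) but the C=C is a double bond; both carbons are CX3, not CX2.
So the answer is (B).

B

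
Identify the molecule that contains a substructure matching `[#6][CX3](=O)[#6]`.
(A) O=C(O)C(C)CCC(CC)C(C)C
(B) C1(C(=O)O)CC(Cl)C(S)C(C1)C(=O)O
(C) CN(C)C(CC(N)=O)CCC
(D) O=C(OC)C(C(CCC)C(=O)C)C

D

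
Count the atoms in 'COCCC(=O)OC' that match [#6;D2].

2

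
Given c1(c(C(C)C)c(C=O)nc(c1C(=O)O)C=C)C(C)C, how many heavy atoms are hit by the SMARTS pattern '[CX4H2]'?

Check the 19 heavy atoms by environment: 1× n (aromatic, H0, X2) → no; 5× c (aromatic, H0, X3) → no; 1× C (H0, X3) → no; 2× O (H0, X1) → no; 1× O (H1, X2) → no; 2× C (H1, X4) → no; 4× C (H3, X4) → no; 2× C (H1, X3) → no; 1× C (H2, X3) → no.
No environment satisfies the query, so 0 matching atoms.

0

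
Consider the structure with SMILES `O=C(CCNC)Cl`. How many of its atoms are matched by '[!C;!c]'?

3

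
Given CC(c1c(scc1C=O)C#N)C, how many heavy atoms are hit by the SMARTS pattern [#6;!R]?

5

The query [#6;!R] means: carbon not in any ring.
Check the 12 heavy atoms by environment: 1× s (aromatic, in 5-ring) → no; 4× c (aromatic, in 5-ring) → no; 5× C (acyclic) → match; 1× N (acyclic) → no; 1× O (acyclic) → no.
That gives 5 matching atoms.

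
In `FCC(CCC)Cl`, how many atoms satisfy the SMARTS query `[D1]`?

3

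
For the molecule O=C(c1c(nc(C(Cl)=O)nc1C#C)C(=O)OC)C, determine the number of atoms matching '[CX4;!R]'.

2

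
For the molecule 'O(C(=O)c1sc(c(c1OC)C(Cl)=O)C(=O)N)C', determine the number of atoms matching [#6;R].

4

The query [#6;R] means: carbon that is part of a ring.
Check the 17 heavy atoms by environment: 1× s (aromatic, in 5-ring) → no; 4× c (aromatic, in 5-ring) → match; 5× C (acyclic) → no; 5× O (acyclic) → no; 1× N (acyclic) → no; 1× Cl (acyclic) → no.
That gives 4 matching atoms.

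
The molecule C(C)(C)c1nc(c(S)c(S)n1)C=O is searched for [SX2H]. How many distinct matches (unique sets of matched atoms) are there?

[SX2H] is the SMARTS for a thiol: an aliphatic sulfur with two connections, one being H.
The molecule carries 2 separate instances of a thiol (-SH) meeting every constraint; each maps to a distinct set of atoms, giving 2 matches.

2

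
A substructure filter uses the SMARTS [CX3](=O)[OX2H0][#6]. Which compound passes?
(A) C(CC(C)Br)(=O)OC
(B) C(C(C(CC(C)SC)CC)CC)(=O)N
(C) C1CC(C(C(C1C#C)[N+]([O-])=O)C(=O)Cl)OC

A

[CX3](=O)[OX2H0][#6] describes a carbonyl carbon bonded to an oxygen that is itself bonded to carbon (no H on that O) (an ester).
(A) contains a methyl-ester group (-C(=O)OCH3), which satisfies every atom and bond constraint.
(B) has a primary amide (-C(=O)NH2) but the carbonyl is bonded to N, not to an O-C linkage.
(C) has a methoxy ether (-OCH3) but the ether oxygen is not adjacent to a C=O carbon.
So the answer is (A).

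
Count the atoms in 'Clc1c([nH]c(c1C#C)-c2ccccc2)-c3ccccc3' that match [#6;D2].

The query [#6;D2] means: any carbon bonded to exactly two heavy atoms.
Check the 20 heavy atoms by environment: 1× n (aromatic, D2) → no; 6× c (aromatic, D3) → no; 1× Cl (D1) → no; 1× C (D2) → match; 1× C (D1) → no; 10× c (aromatic, D2) → match.
Summing the matching environments: 1 + 10 = 11 matching atoms.

11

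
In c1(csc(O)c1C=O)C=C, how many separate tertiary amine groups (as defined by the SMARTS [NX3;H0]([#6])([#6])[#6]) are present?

0

[NX3;H0]([#6])([#6])[#6] is the SMARTS for a tertiary amine: a trivalent nitrogen with no H, bonded to three carbons.
No fragment in the molecule satisfies every constraint, giving 0 matches.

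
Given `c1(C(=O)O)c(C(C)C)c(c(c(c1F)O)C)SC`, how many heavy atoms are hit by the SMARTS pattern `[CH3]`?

The query [CH3] means: aliphatic carbon with exactly three hydrogens.
Check the 17 heavy atoms by environment: 6× c (aromatic, H0) → no; 1× C (H0) → no; 1× O (H0) → no; 2× O (H1) → no; 1× C (H1) → no; 4× C (H3) → match; 1× S (H0) → no; 1× F (H0) → no.
That gives 4 matching atoms.

4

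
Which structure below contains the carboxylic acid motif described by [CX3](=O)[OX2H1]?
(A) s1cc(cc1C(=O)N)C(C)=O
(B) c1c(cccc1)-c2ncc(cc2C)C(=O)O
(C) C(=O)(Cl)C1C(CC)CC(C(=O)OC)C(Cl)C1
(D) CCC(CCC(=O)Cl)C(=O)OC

B

[CX3](=O)[OX2H1] describes an sp2 carbon double-bonded to O and single-bonded to an -OH oxygen (a carboxylic acid).
(A) has a primary amide (-C(=O)NH2) but the carbonyl is bonded to N, not to an -OH oxygen.
(B) contains a carboxylic acid group (-C(=O)OH), which satisfies every atom and bond constraint.
(C) has an acyl chloride (-C(=O)Cl) but the carbonyl is bonded to Cl, not to an -OH oxygen.
(D) has a methyl-ester group (-C(=O)OCH3) but the singly-bonded O has no H (OX2H0, not OX2H1).
So the answer is (B).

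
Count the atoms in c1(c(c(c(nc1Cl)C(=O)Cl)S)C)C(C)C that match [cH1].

0

Check the 15 heavy atoms by environment: 1× n (aromatic, H0) → no; 5× c (aromatic, H0) → no; 1× C (H1) → no; 3× C (H3) → no; 1× C (H0) → no; 1× O (H0) → no; 2× Cl (H0) → no; 1× S (H1) → no.
No environment satisfies the query, so 0 matching atoms.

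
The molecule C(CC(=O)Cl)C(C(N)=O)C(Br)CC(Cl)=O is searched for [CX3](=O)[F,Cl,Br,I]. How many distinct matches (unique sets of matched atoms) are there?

[CX3](=O)[F,Cl,Br,I] is the SMARTS for an acyl halide: a carbonyl carbon bonded to a halogen.
The molecule carries 2 separate instances of an acyl chloride (-C(=O)Cl) meeting every constraint; each maps to a distinct set of atoms, giving 2 matches.

2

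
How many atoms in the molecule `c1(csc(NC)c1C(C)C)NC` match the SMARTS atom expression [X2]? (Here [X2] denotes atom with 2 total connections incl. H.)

1

The query [X2] means: any atom with exactly two total connections (bonds + H).
Check the 12 heavy atoms by environment: 1× s (aromatic, X2) → match; 4× c (aromatic, X3) → no; 5× C (X4) → no; 2× N (X3) → no.
That gives 1 matching atom.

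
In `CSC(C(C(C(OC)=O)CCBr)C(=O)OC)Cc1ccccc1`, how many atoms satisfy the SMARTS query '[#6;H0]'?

The query [#6;H0] means: any carbon with no attached hydrogen.
Check the 23 heavy atoms by environment: 3× C (H2) → no; 3× C (H1) → no; 1× Br (H0) → no; 2× C (H0) → match; 4× O (H0) → no; 3× C (H3) → no; 1× S (H0) → no; 1× c (aromatic, H0) → match; 5× c (aromatic, H1) → no.
Summing the matching environments: 2 + 1 = 3 matching atoms.

3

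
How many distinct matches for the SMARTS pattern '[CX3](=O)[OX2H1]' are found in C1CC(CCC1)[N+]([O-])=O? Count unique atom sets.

[CX3](=O)[OX2H1] is the SMARTS for a carboxylic acid: an sp2 carbon double-bonded to O and single-bonded to an -OH oxygen.
No fragment in the molecule satisfies every constraint, giving 0 matches.

0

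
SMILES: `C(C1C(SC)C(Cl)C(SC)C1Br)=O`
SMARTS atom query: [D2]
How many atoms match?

3

The query [D2] means: atom with exactly two heavy-atom neighbours.
Check the 13 heavy atoms by environment: 5× C (D3) → no; 1× Br (D1) → no; 2× S (D2) → match; 2× C (D1) → no; 1× Cl (D1) → no; 1× C (D2) → match; 1× O (D1) → no.
Summing the matching environments: 2 + 1 = 3 matching atoms.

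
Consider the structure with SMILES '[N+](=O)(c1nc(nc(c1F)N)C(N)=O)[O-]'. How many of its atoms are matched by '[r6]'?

The query [r6] means: r6 matches atoms in a six-membered ring.
Check the 14 heavy atoms by environment: 2× n (aromatic, in 6-ring) → match; 4× c (aromatic, in 6-ring) → match; 1× F (acyclic) → no; 2× N (acyclic) → no; 1× N (charge +1, acyclic) → no; 1× O (charge -1, acyclic) → no; 2× O (acyclic) → no; 1× C (acyclic) → no.
Summing the matching environments: 2 + 4 = 6 matching atoms.

6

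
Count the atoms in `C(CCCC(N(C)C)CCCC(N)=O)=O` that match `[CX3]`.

2

The query [CX3] means: C with X3: aliphatic carbon with exactly 3 total connections.
Check the 15 heavy atoms by environment: 9× C (X4) → no; 2× C (X3) → match; 2× O (X1) → no; 2× N (X3) → no.
That gives 2 matching atoms.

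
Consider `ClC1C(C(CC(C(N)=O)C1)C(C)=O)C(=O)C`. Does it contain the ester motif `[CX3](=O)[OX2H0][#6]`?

No

The pattern [CX3](=O)[OX2H0][#6] describes a carbonyl carbon bonded to an oxygen that is itself bonded to carbon (no H on that O) — an ester.
The closest candidate here is a primary amide (-C(=O)NH2), but the carbonyl is bonded to N, not to an O-C linkage. No other fragment satisfies the full query, so there is no match.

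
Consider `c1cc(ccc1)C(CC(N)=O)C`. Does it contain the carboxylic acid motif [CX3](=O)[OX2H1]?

No

The pattern [CX3](=O)[OX2H1] describes an sp2 carbon double-bonded to O and single-bonded to an -OH oxygen — a carboxylic acid.
The closest candidate here is a primary amide (-C(=O)NH2), but the carbonyl is bonded to N, not to an -OH oxygen. No other fragment satisfies the full query, so there is no match.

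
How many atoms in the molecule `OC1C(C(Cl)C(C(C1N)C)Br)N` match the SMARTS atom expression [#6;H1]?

The query [#6;H1] means: any carbon bearing exactly one hydrogen.
Check the 12 heavy atoms by environment: 6× C (H1) → match; 1× Cl (H0) → no; 2× N (H2) → no; 1× O (H1) → no; 1× C (H3) → no; 1× Br (H0) → no.
That gives 6 matching atoms.

6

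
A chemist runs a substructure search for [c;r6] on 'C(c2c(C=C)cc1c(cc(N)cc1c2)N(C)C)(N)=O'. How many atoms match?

Check the 19 heavy atoms by environment: 10× c (aromatic, in 6-ring) → match; 5× C (acyclic) → no; 1× O (acyclic) → no; 3× N (acyclic) → no.
That gives 10 matching atoms.

10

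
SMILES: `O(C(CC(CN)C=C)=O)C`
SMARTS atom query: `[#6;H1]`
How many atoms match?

2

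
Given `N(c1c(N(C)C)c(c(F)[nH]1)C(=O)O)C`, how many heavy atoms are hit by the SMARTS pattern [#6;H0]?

5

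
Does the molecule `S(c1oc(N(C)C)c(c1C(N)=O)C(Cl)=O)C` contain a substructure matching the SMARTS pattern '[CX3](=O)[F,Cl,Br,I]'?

The pattern [CX3](=O)[F,Cl,Br,I] describes a carbonyl carbon bonded to a halogen — an acyl halide.
The molecule carries an acyl chloride (-C(=O)Cl), whose atoms satisfy every constraint of the query, so the pattern matches.

Yes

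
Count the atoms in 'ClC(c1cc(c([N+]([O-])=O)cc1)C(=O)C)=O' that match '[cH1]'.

3

Check the 15 heavy atoms by environment: 3× c (aromatic, H0) → no; 3× c (aromatic, H1) → match; 1× N (charge +1, H0) → no; 1× O (charge -1, H0) → no; 3× O (H0) → no; 2× C (H0) → no; 1× Cl (H0) → no; 1× C (H3) → no.
That gives 3 matching atoms.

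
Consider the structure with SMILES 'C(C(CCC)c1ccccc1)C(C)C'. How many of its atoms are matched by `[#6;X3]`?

6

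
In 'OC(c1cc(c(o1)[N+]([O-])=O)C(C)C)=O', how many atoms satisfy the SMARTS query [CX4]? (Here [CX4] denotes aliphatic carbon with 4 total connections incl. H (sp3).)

3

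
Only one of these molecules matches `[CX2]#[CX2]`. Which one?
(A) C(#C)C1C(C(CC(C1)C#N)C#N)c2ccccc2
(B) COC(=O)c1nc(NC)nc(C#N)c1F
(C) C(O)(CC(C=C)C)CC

A

[CX2]#[CX2] describes a carbon-carbon triple bond (an alkyne).
(A) contains an ethynyl group (-C#CH), which satisfies every atom and bond constraint.
(B) has a nitrile (-C#N) but the triple bond is C#N, not C#C.
(C) has a vinyl group (-CH=CH2) but the C=C is a double bond; both carbons are CX3, not CX2.
So the answer is (A).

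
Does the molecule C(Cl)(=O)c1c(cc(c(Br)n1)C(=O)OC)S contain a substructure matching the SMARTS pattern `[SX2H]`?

The pattern [SX2H] describes an aliphatic sulfur with two connections, one being H — a thiol.
The molecule carries a thiol (-SH), whose atoms satisfy every constraint of the query, so the pattern matches.

Yes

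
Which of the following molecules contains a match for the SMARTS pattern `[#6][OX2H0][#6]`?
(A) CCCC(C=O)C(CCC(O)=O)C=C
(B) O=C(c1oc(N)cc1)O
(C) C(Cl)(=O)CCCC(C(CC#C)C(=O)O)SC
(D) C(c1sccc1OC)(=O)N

[#6][OX2H0][#6] describes an aliphatic oxygen bridging two carbons with no H on the oxygen (an ether).
(A) has a carboxylic acid group (-C(=O)OH) but the -OH oxygen has H1; the =O is OX1, not OX2.
(B) has a carboxylic acid group (-C(=O)OH) but the -OH oxygen has H1; the =O is OX1, not OX2.
(C) has a carboxylic acid group (-C(=O)OH) but the -OH oxygen has H1; the =O is OX1, not OX2.
(D) contains a methoxy ether (-OCH3), which satisfies every atom and bond constraint.
So the answer is (D).

D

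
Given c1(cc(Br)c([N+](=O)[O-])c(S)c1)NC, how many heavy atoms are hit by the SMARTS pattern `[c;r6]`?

The query [c;r6] means: aromatic carbon that belongs to a six-membered ring.
Check the 13 heavy atoms by environment: 6× c (aromatic, in 6-ring) → match; 1× Br (acyclic) → no; 1× S (acyclic) → no; 1× N (acyclic) → no; 1× C (acyclic) → no; 1× N (charge +1, acyclic) → no; 1× O (charge -1, acyclic) → no; 1× O (acyclic) → no.
That gives 6 matching atoms.

6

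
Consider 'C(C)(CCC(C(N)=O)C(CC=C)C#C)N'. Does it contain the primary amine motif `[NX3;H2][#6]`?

Yes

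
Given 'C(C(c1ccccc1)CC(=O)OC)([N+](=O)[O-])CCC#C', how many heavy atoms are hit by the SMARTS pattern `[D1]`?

5

The query [D1] means: atom with exactly one heavy-atom neighbour (degree 1).
Check the 20 heavy atoms by environment: 4× C (D2) → no; 3× C (D3) → no; 1× c (aromatic, D3) → no; 5× c (aromatic, D2) → no; 1× N (charge +1, D3) → no; 1× O (charge -1, D1) → match; 2× O (D1) → match; 2× C (D1) → match; 1× O (D2) → no.
Summing the matching environments: 1 + 2 + 2 = 5 matching atoms.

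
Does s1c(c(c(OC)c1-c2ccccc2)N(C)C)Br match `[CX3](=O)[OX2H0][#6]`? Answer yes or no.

The pattern [CX3](=O)[OX2H0][#6] describes a carbonyl carbon bonded to an oxygen that is itself bonded to carbon (no H on that O) — an ester.
The closest candidate here is a methoxy ether (-OCH3), but the ether oxygen is not adjacent to a C=O carbon. No other fragment satisfies the full query, so there is no match.

No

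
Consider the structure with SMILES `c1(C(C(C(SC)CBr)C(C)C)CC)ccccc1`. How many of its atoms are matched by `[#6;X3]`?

The query [#6;X3] means: any carbon (aromatic or not) with three total connections.
Check the 18 heavy atoms by environment: 10× C (X4) → no; 1× Br (X1) → no; 1× S (X2) → no; 6× c (aromatic, X3) → match.
That gives 6 matching atoms.

6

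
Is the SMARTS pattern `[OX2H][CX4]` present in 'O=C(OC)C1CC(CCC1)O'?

The pattern [OX2H][CX4] describes a hydroxyl oxygen bound to an sp3 (X4) carbon — an aliphatic alcohol.
The molecule carries a hydroxyl group (-OH), whose atoms satisfy every constraint of the query, so the pattern matches.

Yes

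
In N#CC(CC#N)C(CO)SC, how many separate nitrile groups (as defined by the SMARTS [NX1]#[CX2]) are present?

2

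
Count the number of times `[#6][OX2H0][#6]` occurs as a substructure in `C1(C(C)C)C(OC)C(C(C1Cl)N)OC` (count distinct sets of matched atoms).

2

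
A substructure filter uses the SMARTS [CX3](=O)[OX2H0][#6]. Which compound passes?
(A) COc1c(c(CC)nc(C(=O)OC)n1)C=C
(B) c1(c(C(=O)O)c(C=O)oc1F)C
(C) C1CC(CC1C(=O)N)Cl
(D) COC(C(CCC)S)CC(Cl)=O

A

[CX3](=O)[OX2H0][#6] describes a carbonyl carbon bonded to an oxygen that is itself bonded to carbon (no H on that O) (an ester).
(A) contains a methyl-ester group (-C(=O)OCH3), which satisfies every atom and bond constraint.
(B) has a carboxylic acid group (-C(=O)OH) but the singly-bonded O carries H (OX2H1, not H0).
(C) has a primary amide (-C(=O)NH2) but the carbonyl is bonded to N, not to an O-C linkage.
(D) has a methoxy ether (-OCH3) but the ether oxygen is not adjacent to a C=O carbon.
So the answer is (A).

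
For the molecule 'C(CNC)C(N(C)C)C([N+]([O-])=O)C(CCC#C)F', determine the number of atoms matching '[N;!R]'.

Check the 18 heavy atoms by environment: 12× C (acyclic) → no; 2× N (acyclic) → match; 1× F (acyclic) → no; 1× N (charge +1, acyclic) → match; 1× O (charge -1, acyclic) → no; 1× O (acyclic) → no.
Summing the matching environments: 2 + 1 = 3 matching atoms.

3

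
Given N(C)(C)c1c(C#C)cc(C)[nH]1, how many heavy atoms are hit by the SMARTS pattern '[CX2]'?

2

The query [CX2] means: C with X2: aliphatic carbon with exactly 2 total connections.
Check the 11 heavy atoms by environment: 1× n (aromatic, X3) → no; 4× c (aromatic, X3) → no; 3× C (X4) → no; 2× C (X2) → match; 1× N (X3) → no.
That gives 2 matching atoms.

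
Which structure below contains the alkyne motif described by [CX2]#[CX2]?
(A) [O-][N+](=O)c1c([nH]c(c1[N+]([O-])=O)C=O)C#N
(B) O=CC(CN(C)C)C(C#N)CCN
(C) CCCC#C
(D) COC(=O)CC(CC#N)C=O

C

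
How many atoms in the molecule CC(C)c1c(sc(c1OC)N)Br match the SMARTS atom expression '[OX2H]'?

The query [OX2H] means: aliphatic oxygen with two connections, one of which is H — an -OH oxygen.
Check the 12 heavy atoms by environment: 1× s (aromatic, H0, X2) → no; 4× c (aromatic, H0, X3) → no; 1× N (H2, X3) → no; 1× C (H1, X4) → no; 3× C (H3, X4) → no; 1× O (H0, X2) → no; 1× Br (H0, X1) → no.
No environment satisfies the query, so 0 matching atoms.

0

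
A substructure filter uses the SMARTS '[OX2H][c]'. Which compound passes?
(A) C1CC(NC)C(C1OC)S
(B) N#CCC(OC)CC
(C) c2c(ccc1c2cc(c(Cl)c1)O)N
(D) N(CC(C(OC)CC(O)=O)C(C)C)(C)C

C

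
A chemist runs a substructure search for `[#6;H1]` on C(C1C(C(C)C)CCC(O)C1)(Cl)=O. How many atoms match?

4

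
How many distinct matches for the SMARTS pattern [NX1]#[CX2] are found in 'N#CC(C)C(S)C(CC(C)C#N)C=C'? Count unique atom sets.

[NX1]#[CX2] is the SMARTS for a nitrile: a nitrogen triple-bonded to a two-connected carbon.
The molecule carries 2 separate instances of a nitrile (-C#N) meeting every constraint; each maps to a distinct set of atoms, giving 2 matches.

2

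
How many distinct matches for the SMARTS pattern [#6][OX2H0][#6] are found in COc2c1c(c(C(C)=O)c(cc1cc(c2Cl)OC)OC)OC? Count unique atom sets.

4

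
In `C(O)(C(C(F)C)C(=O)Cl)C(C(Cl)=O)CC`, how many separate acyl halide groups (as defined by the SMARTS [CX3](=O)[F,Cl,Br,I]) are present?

2

[CX3](=O)[F,Cl,Br,I] is the SMARTS for an acyl halide: a carbonyl carbon bonded to a halogen.
The molecule carries 2 separate instances of an acyl chloride (-C(=O)Cl) meeting every constraint; each maps to a distinct set of atoms, giving 2 matches.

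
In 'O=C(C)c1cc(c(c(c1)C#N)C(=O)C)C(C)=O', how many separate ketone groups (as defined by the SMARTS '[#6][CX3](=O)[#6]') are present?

3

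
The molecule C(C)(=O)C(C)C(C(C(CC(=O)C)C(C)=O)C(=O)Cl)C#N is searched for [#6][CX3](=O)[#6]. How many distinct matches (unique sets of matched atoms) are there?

[#6][CX3](=O)[#6] is the SMARTS for a ketone: a carbonyl carbon (no H) flanked by two carbons.
The molecule carries 3 separate instances of an acetyl/ketone group (-C(=O)CH3) meeting every constraint; each maps to a distinct set of atoms, giving 3 matches.

3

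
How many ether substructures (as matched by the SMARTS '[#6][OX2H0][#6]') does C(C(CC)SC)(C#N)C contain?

0

[#6][OX2H0][#6] is the SMARTS for an ether: an aliphatic oxygen bridging two carbons with no H on the oxygen.
No fragment in the molecule satisfies every constraint, giving 0 matches.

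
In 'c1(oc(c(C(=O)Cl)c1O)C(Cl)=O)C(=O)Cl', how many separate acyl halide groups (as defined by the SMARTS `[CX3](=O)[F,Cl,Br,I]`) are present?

3

[CX3](=O)[F,Cl,Br,I] is the SMARTS for an acyl halide: a carbonyl carbon bonded to a halogen.
The molecule carries 3 separate instances of an acyl chloride (-C(=O)Cl) meeting every constraint; each maps to a distinct set of atoms, giving 3 matches.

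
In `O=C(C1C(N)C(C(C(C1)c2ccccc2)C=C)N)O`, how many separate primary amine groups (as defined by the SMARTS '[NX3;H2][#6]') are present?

[NX3;H2][#6] is the SMARTS for a primary amine: a trivalent nitrogen with two H attached to carbon.
The molecule carries 2 separate instances of a primary amino group (-NH2) meeting every constraint; each maps to a distinct set of atoms, giving 2 matches.

2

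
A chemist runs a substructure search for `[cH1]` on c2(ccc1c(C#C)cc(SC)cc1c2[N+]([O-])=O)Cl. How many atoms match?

The query [cH1] means: aromatic carbon bearing exactly one hydrogen.
Check the 18 heavy atoms by environment: 6× c (aromatic, H0) → no; 4× c (aromatic, H1) → match; 1× C (H0) → no; 1× C (H1) → no; 1× N (charge +1, H0) → no; 1× O (charge -1, H0) → no; 1× O (H0) → no; 1× S (H0) → no; 1× C (H3) → no; 1× Cl (H0) → no.
That gives 4 matching atoms.

4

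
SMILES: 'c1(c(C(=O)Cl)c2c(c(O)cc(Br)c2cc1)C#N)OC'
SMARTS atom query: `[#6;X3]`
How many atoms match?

The query [#6;X3] means: any carbon (aromatic or not) with three total connections.
Check the 19 heavy atoms by environment: 10× c (aromatic, X3) → match; 1× C (X3) → match; 1× O (X1) → no; 1× Cl (X1) → no; 1× Br (X1) → no; 2× O (X2) → no; 1× C (X4) → no; 1× C (X2) → no; 1× N (X1) → no.
Summing the matching environments: 10 + 1 = 11 matching atoms.

11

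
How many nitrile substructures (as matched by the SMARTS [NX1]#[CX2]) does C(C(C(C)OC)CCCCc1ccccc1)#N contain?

1

[NX1]#[CX2] is the SMARTS for a nitrile: a nitrogen triple-bonded to a two-connected carbon.
Exactly one fragment in the molecule meets all constraints, giving 1 match.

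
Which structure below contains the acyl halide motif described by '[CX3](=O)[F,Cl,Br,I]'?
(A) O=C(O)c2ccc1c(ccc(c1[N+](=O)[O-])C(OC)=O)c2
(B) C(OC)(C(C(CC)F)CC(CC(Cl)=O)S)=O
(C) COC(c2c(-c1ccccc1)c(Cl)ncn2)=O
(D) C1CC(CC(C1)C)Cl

B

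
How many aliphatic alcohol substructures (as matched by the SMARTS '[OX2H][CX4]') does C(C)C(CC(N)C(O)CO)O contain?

[OX2H][CX4] is the SMARTS for an aliphatic alcohol: a hydroxyl oxygen bound to an sp3 (X4) carbon.
The molecule carries 3 separate instances of a hydroxyl group (-OH) meeting every constraint; each maps to a distinct set of atoms, giving 3 matches.

3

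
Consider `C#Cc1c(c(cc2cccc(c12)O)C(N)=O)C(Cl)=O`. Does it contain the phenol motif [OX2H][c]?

The pattern [OX2H][c] describes a hydroxyl oxygen attached to an aromatic carbon — a phenol.
The molecule carries a hydroxyl group (-OH), whose atoms satisfy every constraint of the query, so the pattern matches.

Yes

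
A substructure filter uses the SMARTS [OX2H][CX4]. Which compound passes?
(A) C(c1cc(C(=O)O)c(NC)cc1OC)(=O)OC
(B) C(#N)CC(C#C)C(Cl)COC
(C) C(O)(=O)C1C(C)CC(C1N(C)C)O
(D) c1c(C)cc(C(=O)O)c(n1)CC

[OX2H][CX4] describes a hydroxyl oxygen bound to an sp3 (X4) carbon (an aliphatic alcohol).
(A) has a carboxylic acid group (-C(=O)OH) but the -OH is on a CX3 carbonyl carbon, not a CX4 carbon.
(B) has a methoxy ether (-OCH3) but the oxygen has H0 (ether), not H1.
(C) contains a hydroxyl group (-OH), which satisfies every atom and bond constraint.
(D) has a carboxylic acid group (-C(=O)OH) but the -OH is on a CX3 carbonyl carbon, not a CX4 carbon.
So the answer is (C).

C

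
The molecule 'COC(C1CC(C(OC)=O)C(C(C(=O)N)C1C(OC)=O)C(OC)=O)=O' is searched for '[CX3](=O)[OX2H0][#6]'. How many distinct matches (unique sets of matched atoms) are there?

4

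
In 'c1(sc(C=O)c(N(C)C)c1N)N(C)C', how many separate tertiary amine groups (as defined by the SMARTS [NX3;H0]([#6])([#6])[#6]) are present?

2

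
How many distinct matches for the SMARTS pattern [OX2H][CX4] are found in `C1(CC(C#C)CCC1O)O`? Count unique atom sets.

2

[OX2H][CX4] is the SMARTS for an aliphatic alcohol: a hydroxyl oxygen bound to an sp3 (X4) carbon.
The molecule carries 2 separate instances of a hydroxyl group (-OH) meeting every constraint; each maps to a distinct set of atoms, giving 2 matches.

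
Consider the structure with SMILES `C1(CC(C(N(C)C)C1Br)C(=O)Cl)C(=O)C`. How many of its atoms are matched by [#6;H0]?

The query [#6;H0] means: any carbon with no attached hydrogen.
Check the 15 heavy atoms by environment: 1× C (H2) → no; 4× C (H1) → no; 2× C (H0) → match; 2× O (H0) → no; 1× Cl (H0) → no; 1× N (H0) → no; 3× C (H3) → no; 1× Br (H0) → no.
That gives 2 matching atoms.

2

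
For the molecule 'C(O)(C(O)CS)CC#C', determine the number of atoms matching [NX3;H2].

The query [NX3;H2] means: aliphatic N with 3 total connections, two of them H — an -NH2 nitrogen (amine or amide).
Check the 9 heavy atoms by environment: 2× C (H2, X4) → no; 2× C (H1, X4) → no; 1× S (H1, X2) → no; 1× C (H0, X2) → no; 1× C (H1, X2) → no; 2× O (H1, X2) → no.
No environment satisfies the query, so 0 matching atoms.

0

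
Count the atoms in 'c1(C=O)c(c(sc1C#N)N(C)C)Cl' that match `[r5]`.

The query [r5] means: r5 matches atoms in a five-membered ring.
Check the 13 heavy atoms by environment: 1× s (aromatic, in 5-ring) → match; 4× c (aromatic, in 5-ring) → match; 2× N (acyclic) → no; 4× C (acyclic) → no; 1× Cl (acyclic) → no; 1× O (acyclic) → no.
Summing the matching environments: 1 + 4 = 5 matching atoms.

5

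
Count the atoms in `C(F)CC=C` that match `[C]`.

Check the 5 heavy atoms by environment: 4× C → match; 1× F → no.
That gives 4 matching atoms.

4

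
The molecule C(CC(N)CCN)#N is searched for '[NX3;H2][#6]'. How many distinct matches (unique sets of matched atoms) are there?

[NX3;H2][#6] is the SMARTS for a primary amine: a trivalent nitrogen with two H attached to carbon.
The molecule carries 2 separate instances of a primary amino group (-NH2) meeting every constraint; each maps to a distinct set of atoms, giving 2 matches.

2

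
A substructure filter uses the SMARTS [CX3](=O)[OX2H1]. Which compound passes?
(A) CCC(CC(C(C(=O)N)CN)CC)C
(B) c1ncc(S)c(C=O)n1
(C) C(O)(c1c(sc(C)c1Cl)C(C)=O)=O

C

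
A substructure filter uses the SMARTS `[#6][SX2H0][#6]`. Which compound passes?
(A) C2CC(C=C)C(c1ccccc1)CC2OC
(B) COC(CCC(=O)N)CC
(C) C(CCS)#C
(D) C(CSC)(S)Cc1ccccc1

D

[#6][SX2H0][#6] describes an aliphatic sulfur bridging two carbons with no H on the sulfur (a thioether).
(A) has a methoxy ether (-OCH3) but the bridging atom is O, not S.
(B) has a methoxy ether (-OCH3) but the bridging atom is O, not S.
(C) has a thiol (-SH) but the sulfur has H1, not H0 bridging two carbons.
(D) contains a methylthio ether (-SCH3), which satisfies every atom and bond constraint.
So the answer is (D).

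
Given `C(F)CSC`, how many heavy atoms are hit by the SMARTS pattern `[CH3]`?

The query [CH3] means: aliphatic carbon with exactly three hydrogens.
Check the 5 heavy atoms by environment: 2× C (H2) → no; 1× F (H0) → no; 1× S (H0) → no; 1× C (H3) → match.
That gives 1 matching atom.

1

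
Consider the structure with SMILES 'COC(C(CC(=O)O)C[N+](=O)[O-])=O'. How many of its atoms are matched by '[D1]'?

6

The query [D1] means: atom with exactly one heavy-atom neighbour (degree 1).
Check the 13 heavy atoms by environment: 2× C (D2) → no; 3× C (D3) → no; 1× N (charge +1, D3) → no; 1× O (charge -1, D1) → match; 4× O (D1) → match; 1× O (D2) → no; 1× C (D1) → match.
Summing the matching environments: 1 + 4 + 1 = 6 matching atoms.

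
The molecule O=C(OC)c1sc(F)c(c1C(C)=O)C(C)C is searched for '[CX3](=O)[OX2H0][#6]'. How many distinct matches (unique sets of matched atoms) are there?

1

[CX3](=O)[OX2H0][#6] is the SMARTS for an ester: a carbonyl carbon bonded to an oxygen that is itself bonded to carbon (no H on that O).
Exactly one fragment in the molecule meets all constraints, giving 1 match.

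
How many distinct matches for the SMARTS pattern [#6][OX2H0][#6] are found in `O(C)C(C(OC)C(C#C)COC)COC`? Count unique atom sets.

4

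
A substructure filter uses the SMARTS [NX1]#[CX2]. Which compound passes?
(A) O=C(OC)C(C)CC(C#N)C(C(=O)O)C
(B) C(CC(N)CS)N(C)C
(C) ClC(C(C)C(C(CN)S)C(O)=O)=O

A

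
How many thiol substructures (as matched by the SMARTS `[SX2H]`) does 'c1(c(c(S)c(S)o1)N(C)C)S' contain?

[SX2H] is the SMARTS for a thiol: an aliphatic sulfur with two connections, one being H.
The molecule carries 3 separate instances of a thiol (-SH) meeting every constraint; each maps to a distinct set of atoms, giving 3 matches.

3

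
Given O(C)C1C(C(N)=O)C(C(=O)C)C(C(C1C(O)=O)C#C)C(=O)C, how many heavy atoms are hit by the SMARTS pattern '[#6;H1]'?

7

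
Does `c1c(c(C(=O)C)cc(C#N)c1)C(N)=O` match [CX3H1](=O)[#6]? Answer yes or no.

No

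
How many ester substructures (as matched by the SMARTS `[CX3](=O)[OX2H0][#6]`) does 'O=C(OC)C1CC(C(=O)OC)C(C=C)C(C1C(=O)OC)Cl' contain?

3

[CX3](=O)[OX2H0][#6] is the SMARTS for an ester: a carbonyl carbon bonded to an oxygen that is itself bonded to carbon (no H on that O).
The molecule carries 3 separate instances of a methyl-ester group (-C(=O)OCH3) meeting every constraint; each maps to a distinct set of atoms, giving 3 matches.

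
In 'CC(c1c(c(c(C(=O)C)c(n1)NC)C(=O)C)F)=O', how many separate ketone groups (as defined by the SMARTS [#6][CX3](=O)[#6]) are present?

[#6][CX3](=O)[#6] is the SMARTS for a ketone: a carbonyl carbon (no H) flanked by two carbons.
The molecule carries 3 separate instances of an acetyl/ketone group (-C(=O)CH3) meeting every constraint; each maps to a distinct set of atoms, giving 3 matches.

3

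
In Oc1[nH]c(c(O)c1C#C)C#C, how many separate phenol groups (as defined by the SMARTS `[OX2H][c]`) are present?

2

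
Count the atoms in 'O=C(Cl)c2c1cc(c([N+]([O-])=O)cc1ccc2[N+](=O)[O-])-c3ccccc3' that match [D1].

6

Check the 25 heavy atoms by environment: 7× c (aromatic, D3) → no; 9× c (aromatic, D2) → no; 2× N (charge +1, D3) → no; 2× O (charge -1, D1) → match; 3× O (D1) → match; 1× C (D3) → no; 1× Cl (D1) → match.
Summing the matching environments: 2 + 3 + 1 = 6 matching atoms.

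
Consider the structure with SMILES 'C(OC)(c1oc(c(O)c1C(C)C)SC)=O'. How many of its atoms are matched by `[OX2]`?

2

The query [OX2] means: aliphatic oxygen with two total connections — ether, hydroxyl, or ester single-bond O.
Check the 15 heavy atoms by environment: 1× o (aromatic, X2) → no; 4× c (aromatic, X3) → no; 2× O (X2) → match; 1× S (X2) → no; 5× C (X4) → no; 1× C (X3) → no; 1× O (X1) → no.
That gives 2 matching atoms.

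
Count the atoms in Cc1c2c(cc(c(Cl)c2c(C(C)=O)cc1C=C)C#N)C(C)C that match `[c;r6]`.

10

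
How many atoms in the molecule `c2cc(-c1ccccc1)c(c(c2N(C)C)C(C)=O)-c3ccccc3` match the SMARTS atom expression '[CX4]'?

3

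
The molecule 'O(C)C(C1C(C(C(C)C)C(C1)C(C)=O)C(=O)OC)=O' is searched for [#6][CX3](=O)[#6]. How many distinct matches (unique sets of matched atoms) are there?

[#6][CX3](=O)[#6] is the SMARTS for a ketone: a carbonyl carbon (no H) flanked by two carbons.
Exactly one fragment in the molecule meets all constraints, giving 1 match.

1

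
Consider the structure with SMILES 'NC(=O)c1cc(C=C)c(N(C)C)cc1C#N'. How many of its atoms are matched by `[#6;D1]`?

3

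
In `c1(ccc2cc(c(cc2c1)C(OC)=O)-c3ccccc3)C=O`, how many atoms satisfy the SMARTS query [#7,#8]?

3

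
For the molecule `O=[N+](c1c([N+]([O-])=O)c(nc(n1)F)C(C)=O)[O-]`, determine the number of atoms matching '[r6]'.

6

The query [r6] means: r6 matches atoms in a six-membered ring.
Check the 16 heavy atoms by environment: 2× n (aromatic, in 6-ring) → match; 4× c (aromatic, in 6-ring) → match; 2× C (acyclic) → no; 3× O (acyclic) → no; 2× N (charge +1, acyclic) → no; 2× O (charge -1, acyclic) → no; 1× F (acyclic) → no.
Summing the matching environments: 2 + 4 = 6 matching atoms.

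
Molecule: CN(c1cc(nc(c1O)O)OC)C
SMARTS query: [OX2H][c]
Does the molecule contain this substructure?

Yes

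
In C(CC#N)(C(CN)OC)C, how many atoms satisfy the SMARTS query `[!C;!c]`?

3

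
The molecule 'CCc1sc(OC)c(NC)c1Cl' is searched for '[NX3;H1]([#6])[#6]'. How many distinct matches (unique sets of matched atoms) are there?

1

[NX3;H1]([#6])[#6] is the SMARTS for a secondary amine: a trivalent nitrogen with one H, bonded to two carbons.
Exactly one fragment in the molecule meets all constraints, giving 1 match.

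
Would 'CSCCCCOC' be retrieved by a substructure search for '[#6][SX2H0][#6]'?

Yes

The pattern [#6][SX2H0][#6] describes an aliphatic sulfur bridging two carbons with no H on the sulfur — a thioether.
The molecule carries a methylthio ether (-SCH3), whose atoms satisfy every constraint of the query, so the pattern matches.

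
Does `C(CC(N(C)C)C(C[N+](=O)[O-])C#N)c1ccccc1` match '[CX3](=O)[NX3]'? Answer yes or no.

The pattern [CX3](=O)[NX3] describes a carbonyl carbon bonded to a trivalent nitrogen — an amide.
The closest candidate here is a nitrile (-C#N), but the nitrile N is NX1 (triple-bonded), not NX3. No other fragment satisfies the full query, so there is no match.

No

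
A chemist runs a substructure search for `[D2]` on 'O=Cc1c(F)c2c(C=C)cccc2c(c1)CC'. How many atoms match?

7

The query [D2] means: atom with exactly two heavy-atom neighbours.
Check the 17 heavy atoms by environment: 6× c (aromatic, D3) → no; 4× c (aromatic, D2) → match; 3× C (D2) → match; 1× O (D1) → no; 2× C (D1) → no; 1× F (D1) → no.
Summing the matching environments: 4 + 3 = 7 matching atoms.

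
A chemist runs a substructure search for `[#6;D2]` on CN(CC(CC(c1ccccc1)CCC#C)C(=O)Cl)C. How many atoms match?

10

Check the 20 heavy atoms by environment: 5× C (D2) → match; 3× C (D3) → no; 1× N (D3) → no; 3× C (D1) → no; 1× O (D1) → no; 1× Cl (D1) → no; 1× c (aromatic, D3) → no; 5× c (aromatic, D2) → match.
Summing the matching environments: 5 + 5 = 10 matching atoms.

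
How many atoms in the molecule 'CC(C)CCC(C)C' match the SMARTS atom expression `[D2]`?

The query [D2] means: atom with exactly two heavy-atom neighbours.
Check the 8 heavy atoms by environment: 2× C (D2) → match; 2× C (D3) → no; 4× C (D1) → no.
That gives 2 matching atoms.

2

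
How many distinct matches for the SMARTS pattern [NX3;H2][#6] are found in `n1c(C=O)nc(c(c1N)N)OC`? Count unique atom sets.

2

[NX3;H2][#6] is the SMARTS for a primary amine: a trivalent nitrogen with two H attached to carbon.
The molecule carries 2 separate instances of a primary amino group (-NH2) meeting every constraint; each maps to a distinct set of atoms, giving 2 matches.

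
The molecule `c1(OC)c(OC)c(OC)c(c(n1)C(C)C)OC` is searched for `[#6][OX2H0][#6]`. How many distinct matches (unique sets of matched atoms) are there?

4

[#6][OX2H0][#6] is the SMARTS for an ether: an aliphatic oxygen bridging two carbons with no H on the oxygen.
The molecule carries 4 separate instances of a methoxy ether (-OCH3) meeting every constraint; each maps to a distinct set of atoms, giving 4 matches.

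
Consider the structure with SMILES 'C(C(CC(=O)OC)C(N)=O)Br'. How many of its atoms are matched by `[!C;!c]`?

5

Check the 11 heavy atoms by environment: 6× C → no; 1× Br → match; 3× O → match; 1× N → match.
Summing the matching environments: 1 + 3 + 1 = 5 matching atoms.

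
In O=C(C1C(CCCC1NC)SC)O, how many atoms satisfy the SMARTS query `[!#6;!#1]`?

4

The query [!#6;!#1] means: not carbon and not hydrogen — any heteroatom.
Check the 13 heavy atoms by environment: 9× C → no; 1× S → match; 1× N → match; 2× O → match.
Summing the matching environments: 1 + 1 + 2 = 4 matching atoms.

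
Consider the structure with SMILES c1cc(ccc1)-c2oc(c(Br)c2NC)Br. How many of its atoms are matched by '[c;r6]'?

6

The query [c;r6] means: aromatic carbon that belongs to a six-membered ring.
Check the 15 heavy atoms by environment: 1× o (aromatic, in 5-ring) → no; 4× c (aromatic, in 5-ring) → no; 2× Br (acyclic) → no; 6× c (aromatic, in 6-ring) → match; 1× N (acyclic) → no; 1× C (acyclic) → no.
That gives 6 matching atoms.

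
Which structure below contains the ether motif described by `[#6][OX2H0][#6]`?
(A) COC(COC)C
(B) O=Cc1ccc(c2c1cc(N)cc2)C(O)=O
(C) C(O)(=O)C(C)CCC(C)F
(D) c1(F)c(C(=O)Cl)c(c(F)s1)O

[#6][OX2H0][#6] describes an aliphatic oxygen bridging two carbons with no H on the oxygen (an ether).
(A) contains a methoxy ether (-OCH3), which satisfies every atom and bond constraint.
(B) has a carboxylic acid group (-C(=O)OH) but the -OH oxygen has H1; the =O is OX1, not OX2.
(C) has a carboxylic acid group (-C(=O)OH) but the -OH oxygen has H1; the =O is OX1, not OX2.
(D) has a hydroxyl group (-OH) but the oxygen has H1, not H0 bridging two carbons.
So the answer is (A).

A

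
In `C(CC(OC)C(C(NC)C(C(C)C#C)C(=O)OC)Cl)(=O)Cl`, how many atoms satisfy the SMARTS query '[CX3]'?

2

Check the 21 heavy atoms by environment: 10× C (X4) → no; 2× C (X2) → no; 1× N (X3) → no; 2× O (X2) → no; 2× Cl (X1) → no; 2× C (X3) → match; 2× O (X1) → no.
That gives 2 matching atoms.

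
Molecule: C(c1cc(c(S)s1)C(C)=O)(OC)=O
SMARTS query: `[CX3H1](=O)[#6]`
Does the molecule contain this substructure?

The pattern [CX3H1](=O)[#6] describes an sp2 carbon with one H, double-bonded to O and single-bonded to carbon — an aldehyde.
The closest candidate here is a methyl-ester group (-C(=O)OCH3), but the carbonyl carbon has H0, not H1. No other fragment satisfies the full query, so there is no match.

No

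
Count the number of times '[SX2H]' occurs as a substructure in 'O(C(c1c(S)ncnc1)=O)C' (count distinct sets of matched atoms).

1

[SX2H] is the SMARTS for a thiol: an aliphatic sulfur with two connections, one being H.
Exactly one fragment in the molecule meets all constraints, giving 1 match.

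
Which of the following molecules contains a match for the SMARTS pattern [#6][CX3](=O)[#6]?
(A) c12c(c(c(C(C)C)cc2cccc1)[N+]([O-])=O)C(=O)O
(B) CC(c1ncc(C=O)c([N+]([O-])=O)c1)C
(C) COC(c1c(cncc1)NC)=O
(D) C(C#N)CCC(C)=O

D

[#6][CX3](=O)[#6] describes a carbonyl carbon (no H) flanked by two carbons (a ketone).
(A) has a carboxylic acid group (-C(=O)OH) but one neighbour of the carbonyl carbon is O, not C.
(B) has an aldehyde (-CHO) but the carbonyl carbon has H1, so it is not flanked by two carbons.
(C) has a methyl-ester group (-C(=O)OCH3) but one neighbour of the carbonyl carbon is O, not C.
(D) contains an acetyl/ketone group (-C(=O)CH3), which satisfies every atom and bond constraint.
So the answer is (D).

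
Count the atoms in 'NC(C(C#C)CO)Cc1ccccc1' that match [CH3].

0

Check the 14 heavy atoms by environment: 2× C (H2) → no; 3× C (H1) → no; 1× O (H1) → no; 1× c (aromatic, H0) → no; 5× c (aromatic, H1) → no; 1× C (H0) → no; 1× N (H2) → no.
No environment satisfies the query, so 0 matching atoms.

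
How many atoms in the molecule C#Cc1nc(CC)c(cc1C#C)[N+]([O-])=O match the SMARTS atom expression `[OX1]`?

Check the 15 heavy atoms by environment: 1× n (aromatic, X2) → no; 5× c (aromatic, X3) → no; 4× C (X2) → no; 1× N (charge +1, X3) → no; 1× O (charge -1, X1) → match; 1× O (X1) → match; 2× C (X4) → no.
Summing the matching environments: 1 + 1 = 2 matching atoms.

2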